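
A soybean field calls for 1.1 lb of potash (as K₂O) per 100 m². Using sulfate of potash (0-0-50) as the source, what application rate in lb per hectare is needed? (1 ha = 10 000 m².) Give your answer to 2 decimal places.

Product per 100 m² = 1.1 / 50% = 2.2 lb.
Convert to per hectare: 2.2 × 100 = 220 lb.

220.00 lb of product per hectare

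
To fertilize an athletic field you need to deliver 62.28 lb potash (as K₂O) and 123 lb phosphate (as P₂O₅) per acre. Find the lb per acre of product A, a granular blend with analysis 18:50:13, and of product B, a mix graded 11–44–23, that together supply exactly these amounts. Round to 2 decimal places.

15.34 lb product A, 262.11 lb product B

With a, b = lb per acre of product A and product B:
K₂O: 0.13·a + 0.23·b = 62.28
P₂O₅: 0.5·a + 0.44·b = 123
Solving simultaneously: a = 15.3426, b = 262.111.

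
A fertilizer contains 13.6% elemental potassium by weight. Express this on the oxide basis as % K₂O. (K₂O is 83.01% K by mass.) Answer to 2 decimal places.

16.38% K₂O

%K₂O = 13.6 / 0.8301 = 16.3836%.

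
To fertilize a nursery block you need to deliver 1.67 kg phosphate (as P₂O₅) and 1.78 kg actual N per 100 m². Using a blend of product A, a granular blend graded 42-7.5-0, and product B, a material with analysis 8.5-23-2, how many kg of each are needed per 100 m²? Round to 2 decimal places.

Let a = kg of product A, b = kg of product B (per 100 m²).
P₂O₅: 0.075·a + 0.23·b = 1.67
N: 0.42·a + 0.085·b = 1.78
Eliminate b: (row1) − 0.23/0.085·(row2) → -1.06147·a = -3.14647, so a = 2.96426.
Then b = (1.78 − 0.42·2.96426) / 0.085 = 6.29426.

2.96 kg product A, 6.29 kg product B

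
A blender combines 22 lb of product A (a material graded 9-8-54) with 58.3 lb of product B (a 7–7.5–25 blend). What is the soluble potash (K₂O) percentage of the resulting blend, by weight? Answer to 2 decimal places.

32.95% K₂O

Total mass = 22 + 58.3 = 80.3 lb.
K₂O mass = 54%×22 + 25%×58.3 = 26.455 lb.
% K₂O = 26.455 / 80.3 = 32.9452%.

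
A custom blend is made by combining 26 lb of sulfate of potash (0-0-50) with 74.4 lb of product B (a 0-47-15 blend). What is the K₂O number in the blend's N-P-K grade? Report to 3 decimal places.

Total mass = 26 + 74.4 = 100.4 lb.
K₂O mass = 50%×26 + 15%×74.4 = 24.16 lb.
% K₂O = 24.16 / 100.4 = 24.0637%.

24.064% K₂O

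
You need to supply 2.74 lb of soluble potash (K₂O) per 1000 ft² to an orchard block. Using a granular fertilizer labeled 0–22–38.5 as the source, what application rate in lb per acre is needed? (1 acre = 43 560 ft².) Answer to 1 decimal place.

Product per 1000 ft² = 2.74 / 38.5% = 7.11688 lb.
Convert to per acre: 7.11688 × 43.56 = 310.011 lb.

310.0 lb of product per acre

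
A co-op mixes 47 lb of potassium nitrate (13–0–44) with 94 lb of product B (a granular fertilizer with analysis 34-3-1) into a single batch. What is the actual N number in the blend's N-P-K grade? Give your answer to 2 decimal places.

Total mass = 47 + 94 = 141 lb.
N mass = 13%×47 + 34%×94 = 38.07 lb.
% N = 38.07 / 141 = 27%.

27.00% N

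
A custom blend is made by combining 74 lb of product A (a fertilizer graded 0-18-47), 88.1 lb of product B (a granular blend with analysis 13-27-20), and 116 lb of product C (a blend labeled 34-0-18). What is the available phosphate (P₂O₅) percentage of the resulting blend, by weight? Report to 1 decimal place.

13.3% P₂O₅

Total mass = 74 + 88.1 + 116 = 278.1 lb.
P₂O₅ mass = 18%×74 + 27%×88.1 + 0%×116 = 37.107 lb.
% P₂O₅ = 37.107 / 278.1 = 13.343%.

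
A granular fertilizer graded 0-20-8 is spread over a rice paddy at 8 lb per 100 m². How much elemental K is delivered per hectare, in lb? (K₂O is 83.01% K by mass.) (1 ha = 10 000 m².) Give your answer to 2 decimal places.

53.13 lb K per hectare

K₂O per 100 m² = 8 × 8% = 0.64 lb.
Elemental K = 0.64 × 0.8301 = 0.531264 lb per 100 m².
Convert to per hectare: 0.531264 × 100 = 53.1264 lb.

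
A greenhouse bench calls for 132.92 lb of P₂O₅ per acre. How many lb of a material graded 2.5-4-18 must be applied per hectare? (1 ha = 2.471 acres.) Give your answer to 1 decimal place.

Product per acre = 132.92 / 4% = 3323 lb.
Convert to per hectare: 3323 × 2.471 = 8211.13 lb.

8211.1 lb of product per hectare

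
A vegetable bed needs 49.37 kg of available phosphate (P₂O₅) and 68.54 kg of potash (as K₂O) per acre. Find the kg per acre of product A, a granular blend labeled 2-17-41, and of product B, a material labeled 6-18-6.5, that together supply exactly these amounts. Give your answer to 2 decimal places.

Per-acre balance (a = product A, b = product B):
P₂O₅: 0.17·a + 0.18·b = 49.37
K₂O: 0.41·a + 0.065·b = 68.54
Eliminate b: (row1) − 0.18/0.065·(row2) → -0.965385·a = -140.433, so a = 145.469.
Then b = (68.54 − 0.41·145.469) / 0.065 = 136.891.

145.47 kg product A, 136.89 kg product B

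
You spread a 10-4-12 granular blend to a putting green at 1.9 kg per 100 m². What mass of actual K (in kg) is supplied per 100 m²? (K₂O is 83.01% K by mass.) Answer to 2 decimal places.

K₂O per 100 m² = 1.9 × 12% = 0.228 kg.
Elemental K = 0.228 × 0.8301 = 0.189263 kg per 100 m².

0.19 kg K per hundred sq m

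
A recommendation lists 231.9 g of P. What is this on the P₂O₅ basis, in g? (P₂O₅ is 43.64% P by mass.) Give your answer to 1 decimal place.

531.4 g P₂O₅

P₂O₅ = 231.9 / 0.4364 = 531.393 g.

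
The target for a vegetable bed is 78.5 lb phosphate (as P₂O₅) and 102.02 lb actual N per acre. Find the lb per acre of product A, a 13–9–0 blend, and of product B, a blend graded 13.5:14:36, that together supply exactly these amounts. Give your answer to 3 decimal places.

609.140 lb product A, 169.124 lb product B

With a, b = lb per acre of product A and product B:
P₂O₅: 0.09·a + 0.14·b = 78.5
N: 0.13·a + 0.135·b = 102.02
Eliminate b: (row1) − 0.14/0.135·(row2) → -0.0448148·a = -27.2985, so a = 609.140496.
Then b = (102.02 − 0.13·609.140496) / 0.135 = 169.12397.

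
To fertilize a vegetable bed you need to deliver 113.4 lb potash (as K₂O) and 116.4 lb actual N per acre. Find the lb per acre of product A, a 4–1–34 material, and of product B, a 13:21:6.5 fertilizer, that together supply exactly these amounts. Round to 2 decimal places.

172.50 lb product A, 842.31 lb product B

Per-acre balance (a = product A, b = product B):
K₂O: 0.34·a + 0.065·b = 113.4
N: 0.04·a + 0.13·b = 116.4
Eliminate b: (row1) − 0.065/0.13·(row2) → 0.32·a = 55.2, so a = 172.5.
Then b = (116.4 − 0.04·172.5) / 0.13 = 842.308.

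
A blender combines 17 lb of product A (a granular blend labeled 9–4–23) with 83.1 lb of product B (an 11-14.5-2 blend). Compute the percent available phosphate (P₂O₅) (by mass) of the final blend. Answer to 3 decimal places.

Total mass = 17 + 83.1 = 100.1 lb.
P₂O₅ mass = 4%×17 + 14.5%×83.1 = 12.7295 lb.
% P₂O₅ = 12.7295 / 100.1 = 12.7168%.

12.717% P₂O₅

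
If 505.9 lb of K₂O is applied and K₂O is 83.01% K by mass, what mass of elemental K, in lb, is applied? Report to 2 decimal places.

419.95 lb K

K = 505.9 × 0.8301 = 419.948 lb.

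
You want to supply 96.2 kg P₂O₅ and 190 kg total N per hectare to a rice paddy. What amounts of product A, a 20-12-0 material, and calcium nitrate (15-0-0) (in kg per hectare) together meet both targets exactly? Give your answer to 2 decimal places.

801.67 kg product A, 197.78 kg calcium nitrate

Per-hectare balance (a = product A, b = calcium nitrate):
P₂O₅: 0.12·a + 0·b = 96.2
N: 0.2·a + 0.15·b = 190
Eliminate a: (row1) − 0.12/0.2·(row2) → -0.09·b = -17.8, so b = 197.778.
Back-substitute: a = (96.2 − 0·197.778) / 0.12 = 801.667.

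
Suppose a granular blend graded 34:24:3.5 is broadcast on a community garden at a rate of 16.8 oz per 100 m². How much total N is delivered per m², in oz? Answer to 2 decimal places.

nitrogen per 100 m² = 16.8 × 34% = 5.712 oz.
Convert to per m²: 5.712 × 0.01 = 0.05712 oz.

0.06 oz N per sq m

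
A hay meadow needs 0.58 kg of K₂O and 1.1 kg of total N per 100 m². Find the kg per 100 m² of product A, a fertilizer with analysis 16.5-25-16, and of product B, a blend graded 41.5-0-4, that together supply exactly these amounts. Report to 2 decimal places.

3.29 kg product A, 1.34 kg product B

With a, b = kg per 100 m² of product A and product B:
K₂O: 0.16·a + 0.04·b = 0.58
N: 0.165·a + 0.415·b = 1.1
From row1: a = (0.58 − 0.04·b) / 0.16.
Into row2: 0.165·(0.58 − 0.04·b)/0.16 + 0.415·b = 1.1 → b = 1.34281, a = 3.2893.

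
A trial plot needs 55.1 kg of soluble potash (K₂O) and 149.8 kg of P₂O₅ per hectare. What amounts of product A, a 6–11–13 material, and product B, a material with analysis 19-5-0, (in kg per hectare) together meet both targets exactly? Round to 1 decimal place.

423.8 kg product A, 2063.5 kg product B

Let a = kg of product A, b = kg of product B (per hectare).
K₂O: 0.13·a + 0·b = 55.1
P₂O₅: 0.11·a + 0.05·b = 149.8
Eliminate a: (row1) − 0.13/0.11·(row2) → -0.0590909·b = -121.936, so b = 2063.54.
Back-substitute: a = (55.1 − 0·2063.54) / 0.13 = 423.846.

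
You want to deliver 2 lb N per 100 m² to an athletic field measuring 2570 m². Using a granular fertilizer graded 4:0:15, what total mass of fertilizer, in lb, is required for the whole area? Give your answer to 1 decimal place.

Product per 100 m² = 2 / 4% = 50 lb.
Total product = 50 × 2570 / 100 = 1285 lb.

1285.0 lb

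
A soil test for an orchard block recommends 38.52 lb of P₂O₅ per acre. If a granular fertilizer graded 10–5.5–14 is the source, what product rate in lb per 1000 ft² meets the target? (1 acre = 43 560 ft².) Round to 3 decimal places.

Product per acre = 38.52 / 5.5% = 700.364 lb.
Convert to per 1000 ft²: 700.364 × 0.0229568 = 16.0781 lb.

16.078 lb of product per thousand sq ft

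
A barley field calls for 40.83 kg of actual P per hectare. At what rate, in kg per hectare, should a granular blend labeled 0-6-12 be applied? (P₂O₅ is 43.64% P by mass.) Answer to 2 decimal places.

1559.35 kg of product per hectare

As P₂O₅: 40.83 / 0.4364 = 93.561 kg per hectare.
Product per hectare = 93.561 / 6% = 1559.349 kg.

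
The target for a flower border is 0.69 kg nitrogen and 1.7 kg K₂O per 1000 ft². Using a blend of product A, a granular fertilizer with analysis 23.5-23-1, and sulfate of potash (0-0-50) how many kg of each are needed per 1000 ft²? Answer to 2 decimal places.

Per-1000 ft² balance (a = product A, b = sulfate of potash):
N: 0.235·a + 0·b = 0.69
K₂O: 0.01·a + 0.5·b = 1.7
From row1: a = (0.69 − 0·b) / 0.235.
Into row2: 0.01·(0.69 − 0·b)/0.235 + 0.5·b = 1.7 → b = 3.34128, a = 2.93617.

2.94 kg product A, 3.34 kg sulfate of potash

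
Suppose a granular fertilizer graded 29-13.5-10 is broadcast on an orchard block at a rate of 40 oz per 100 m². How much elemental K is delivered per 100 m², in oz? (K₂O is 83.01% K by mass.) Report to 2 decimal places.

K₂O per 100 m² = 40 × 10% = 4 oz.
Elemental K = 4 × 0.8301 = 3.3204 oz per 100 m².

3.32 oz K per hundred sq m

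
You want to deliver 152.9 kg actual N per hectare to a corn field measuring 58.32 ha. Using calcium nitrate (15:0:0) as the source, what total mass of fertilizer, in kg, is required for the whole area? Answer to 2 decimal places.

Product per hectare = 152.9 / 15% = 1019.33 kg.
Total product = 1019.33 × 58.32 = 59447.52 kg.

59447.52 kg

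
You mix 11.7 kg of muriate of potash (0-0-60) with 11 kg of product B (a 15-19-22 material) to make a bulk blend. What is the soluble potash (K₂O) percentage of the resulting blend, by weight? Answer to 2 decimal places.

Total mass = 11.7 + 11 = 22.7 kg.
K₂O mass = 60%×11.7 + 22%×11 = 9.44 kg.
% K₂O = 9.44 / 22.7 = 41.5859%.

41.59% K₂O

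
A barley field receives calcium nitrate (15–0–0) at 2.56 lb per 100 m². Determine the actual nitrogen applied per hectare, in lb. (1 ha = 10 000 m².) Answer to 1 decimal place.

nitrogen per 100 m² = 2.56 × 15% = 0.384 lb.
Convert to per hectare: 0.384 × 100 = 38.4 lb.

38.4 lb N per hectare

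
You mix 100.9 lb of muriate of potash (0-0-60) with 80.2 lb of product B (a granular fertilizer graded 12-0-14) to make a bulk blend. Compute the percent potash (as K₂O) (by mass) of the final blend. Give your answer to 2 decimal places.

Total mass = 100.9 + 80.2 = 181.1 lb.
K₂O mass = 60%×100.9 + 14%×80.2 = 71.768 lb.
% K₂O = 71.768 / 181.1 = 39.6289%.

39.63% K₂O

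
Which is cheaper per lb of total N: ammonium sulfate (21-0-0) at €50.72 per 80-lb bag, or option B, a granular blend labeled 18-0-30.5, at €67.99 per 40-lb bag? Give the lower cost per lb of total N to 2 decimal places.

ammonium sulfate: N per bag = 80 × 21% = 16.8 lb; cost = 50.72 / 16.8 = €3.0190/lb N.
option B: N per bag = 40 × 18% = 7.2 lb; cost = 67.99 / 7.2 = €9.4431/lb N.
ammonium sulfate is cheaper.

€3.02 per lb N (ammonium sulfate)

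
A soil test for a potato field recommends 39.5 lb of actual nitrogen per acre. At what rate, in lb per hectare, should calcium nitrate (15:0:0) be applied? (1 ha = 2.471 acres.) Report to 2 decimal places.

Product per acre = 39.5 / 15% = 263.333 lb.
Convert to per hectare: 263.333 × 2.471 = 650.697 lb.

650.70 lb of product per hectare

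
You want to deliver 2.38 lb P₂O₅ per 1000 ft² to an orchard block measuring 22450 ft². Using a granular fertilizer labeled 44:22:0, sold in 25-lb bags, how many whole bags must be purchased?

Product per 1000 ft² = 2.38 / 22% = 10.8182 lb.
Total product = 10.8182 × 22450 / 1000 = 242.868 lb.
Bags = ⌈242.868 / 25⌉ = 10.

10 bags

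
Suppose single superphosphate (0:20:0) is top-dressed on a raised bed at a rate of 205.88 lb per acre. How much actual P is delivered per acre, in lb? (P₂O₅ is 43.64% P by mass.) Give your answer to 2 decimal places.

P₂O₅ per acre = 205.88 × 20% = 41.176 lb.
Elemental P = 41.176 × 0.4364 = 17.9692 lb per acre.

17.97 lb P per acre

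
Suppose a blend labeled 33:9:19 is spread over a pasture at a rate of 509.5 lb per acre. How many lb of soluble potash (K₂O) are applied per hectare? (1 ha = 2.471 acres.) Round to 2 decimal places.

K₂O per acre = 509.5 × 19% = 96.805 lb.
Convert to per hectare: 96.805 × 2.471 = 239.205 lb.

239.21 lb K₂O per hectare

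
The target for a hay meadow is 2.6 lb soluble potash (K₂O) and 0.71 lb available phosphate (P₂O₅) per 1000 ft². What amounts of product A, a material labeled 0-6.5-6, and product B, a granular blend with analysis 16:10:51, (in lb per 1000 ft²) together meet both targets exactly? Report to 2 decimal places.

3.76 lb product A, 4.66 lb product B

Per-1000 ft² balance (a = product A, b = product B):
K₂O: 0.06·a + 0.51·b = 2.6
P₂O₅: 0.065·a + 0.1·b = 0.71
Eliminate b: (row1) − 0.51/0.1·(row2) → -0.2715·a = -1.021, so a = 3.76059.
Then b = (0.71 − 0.065·3.76059) / 0.1 = 4.65562.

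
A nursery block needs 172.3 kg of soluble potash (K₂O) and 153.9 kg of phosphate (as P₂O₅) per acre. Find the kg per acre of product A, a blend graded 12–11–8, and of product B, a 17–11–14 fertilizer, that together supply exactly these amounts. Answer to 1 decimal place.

392.9 kg product A, 1006.2 kg product B

Per-acre balance (a = product A, b = product B):
K₂O: 0.08·a + 0.14·b = 172.3
P₂O₅: 0.11·a + 0.11·b = 153.9
Solving simultaneously: a = 392.879, b = 1006.21.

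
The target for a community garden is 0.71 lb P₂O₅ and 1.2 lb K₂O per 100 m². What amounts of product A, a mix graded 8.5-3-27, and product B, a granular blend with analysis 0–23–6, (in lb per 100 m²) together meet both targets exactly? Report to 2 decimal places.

3.87 lb product A, 2.58 lb product B

Let a = lb of product A, b = lb of product B (per 100 m²).
P₂O₅: 0.03·a + 0.23·b = 0.71
K₂O: 0.27·a + 0.06·b = 1.2
Solving simultaneously: a = 3.87065, b = 2.58209.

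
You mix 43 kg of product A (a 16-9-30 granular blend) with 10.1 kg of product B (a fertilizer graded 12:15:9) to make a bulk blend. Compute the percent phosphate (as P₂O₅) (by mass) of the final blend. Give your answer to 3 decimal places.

Total mass = 43 + 10.1 = 53.1 kg.
P₂O₅ mass = 9%×43 + 15%×10.1 = 5.385 kg.
% P₂O₅ = 5.385 / 53.1 = 10.1412%.

10.141% P₂O₅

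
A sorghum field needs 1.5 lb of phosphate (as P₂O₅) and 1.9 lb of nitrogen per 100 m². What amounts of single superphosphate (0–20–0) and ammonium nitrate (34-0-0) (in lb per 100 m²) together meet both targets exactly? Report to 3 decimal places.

Per-100 m² balance (a = single superphosphate, b = ammonium nitrate):
P₂O₅: 0.2·a + 0·b = 1.5
N: 0·a + 0.34·b = 1.9
Solving simultaneously: a = 7.5, b = 5.58824.

7.500 lb single superphosphate, 5.588 lb ammonium nitrate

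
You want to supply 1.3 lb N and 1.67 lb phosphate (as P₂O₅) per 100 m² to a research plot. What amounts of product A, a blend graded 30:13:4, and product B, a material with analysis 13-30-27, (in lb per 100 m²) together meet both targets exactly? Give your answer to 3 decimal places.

Let a = lb of product A, b = lb of product B (per 100 m²).
N: 0.3·a + 0.13·b = 1.3
P₂O₅: 0.13·a + 0.3·b = 1.67
From row1: a = (1.3 − 0.13·b) / 0.3.
Into row2: 0.13·(1.3 − 0.13·b)/0.3 + 0.3·b = 1.67 → b = 4.54172, a = 2.36525.

2.365 lb product A, 4.542 lb product B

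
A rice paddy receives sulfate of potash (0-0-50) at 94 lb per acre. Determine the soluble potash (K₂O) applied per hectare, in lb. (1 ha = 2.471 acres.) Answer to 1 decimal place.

116.1 lb K₂O per hectare

K₂O per acre = 94 × 50% = 47 lb.
Convert to per hectare: 47 × 2.471 = 116.137 lb.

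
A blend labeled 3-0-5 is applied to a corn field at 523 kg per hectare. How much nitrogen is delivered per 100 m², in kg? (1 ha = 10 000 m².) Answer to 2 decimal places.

nitrogen per hectare = 523 × 3% = 15.69 kg.
Convert to per 100 m²: 15.69 × 0.01 = 0.1569 kg.

0.16 kg N per hundred sq m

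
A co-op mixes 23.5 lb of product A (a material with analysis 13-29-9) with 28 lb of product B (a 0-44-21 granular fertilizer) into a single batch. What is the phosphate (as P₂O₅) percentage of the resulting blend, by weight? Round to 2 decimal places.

Total mass = 23.5 + 28 = 51.5 lb.
P₂O₅ mass = 29%×23.5 + 44%×28 = 19.135 lb.
% P₂O₅ = 19.135 / 51.5 = 37.1553%.

37.16% P₂O₅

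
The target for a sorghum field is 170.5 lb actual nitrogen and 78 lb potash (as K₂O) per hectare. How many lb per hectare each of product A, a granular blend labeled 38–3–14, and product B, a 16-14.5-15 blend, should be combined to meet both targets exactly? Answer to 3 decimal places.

With a, b = lb per hectare of product A and product B:
N: 0.38·a + 0.16·b = 170.5
K₂O: 0.14·a + 0.15·b = 78
Eliminate b: (row1) − 0.16/0.15·(row2) → 0.230667·a = 87.3, so a = 378.4682.
Then b = (78 − 0.14·378.4682) / 0.15 = 166.76301.

378.468 lb product A, 166.763 lb product B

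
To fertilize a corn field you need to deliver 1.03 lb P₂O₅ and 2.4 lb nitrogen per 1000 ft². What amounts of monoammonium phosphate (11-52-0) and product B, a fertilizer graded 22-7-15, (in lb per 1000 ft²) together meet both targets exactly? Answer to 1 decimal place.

Let a = lb of monoammonium phosphate, b = lb of product B (per 1000 ft²).
P₂O₅: 0.52·a + 0.07·b = 1.03
N: 0.11·a + 0.22·b = 2.4
From row1: a = (1.03 − 0.07·b) / 0.52.
Into row2: 0.11·(1.03 − 0.07·b)/0.52 + 0.22·b = 2.4 → b = 10.6345, a = 0.549203.

0.5 lb monoammonium phosphate, 10.6 lb product B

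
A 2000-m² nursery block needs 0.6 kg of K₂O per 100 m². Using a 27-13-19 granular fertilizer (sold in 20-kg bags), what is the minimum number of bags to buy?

4 bags

Product per 100 m² = 0.6 / 19% = 3.15789 kg.
Total product = 3.15789 × 2000 / 100 = 63.1579 kg.
Bags = ⌈63.1579 / 20⌉ = 4.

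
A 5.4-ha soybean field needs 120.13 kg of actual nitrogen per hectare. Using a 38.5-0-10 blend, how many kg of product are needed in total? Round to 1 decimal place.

1684.9 kg

Product per hectare = 120.13 / 38.5% = 312.026 kg.
Total product = 312.026 × 5.4 = 1684.94 kg.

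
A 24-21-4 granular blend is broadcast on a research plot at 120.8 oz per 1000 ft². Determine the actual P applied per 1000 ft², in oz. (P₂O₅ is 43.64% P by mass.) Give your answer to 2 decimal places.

P₂O₅ per 1000 ft² = 120.8 × 21% = 25.368 oz.
Elemental P = 25.368 × 0.4364 = 11.0706 oz per 1000 ft².

11.07 oz P per thousand sq ft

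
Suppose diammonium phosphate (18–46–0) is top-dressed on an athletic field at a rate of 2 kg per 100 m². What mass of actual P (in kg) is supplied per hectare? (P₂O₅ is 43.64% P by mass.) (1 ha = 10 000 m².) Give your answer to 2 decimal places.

P₂O₅ per 100 m² = 2 × 46% = 0.92 kg.
Elemental P = 0.92 × 0.4364 = 0.401488 kg per 100 m².
Convert to per hectare: 0.401488 × 100 = 40.1488 kg.

40.15 kg P per hectare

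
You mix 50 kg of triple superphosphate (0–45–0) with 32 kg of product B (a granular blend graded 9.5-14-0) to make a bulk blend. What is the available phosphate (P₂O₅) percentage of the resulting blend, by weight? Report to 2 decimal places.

32.90% P₂O₅

Total mass = 50 + 32 = 82 kg.
P₂O₅ mass = 45%×50 + 14%×32 = 26.98 kg.
% P₂O₅ = 26.98 / 82 = 32.9024%.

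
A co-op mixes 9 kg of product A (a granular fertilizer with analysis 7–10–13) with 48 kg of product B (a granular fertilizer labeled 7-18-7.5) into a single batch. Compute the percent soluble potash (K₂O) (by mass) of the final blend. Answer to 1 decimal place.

8.4% K₂O

Total mass = 9 + 48 = 57 kg.
K₂O mass = 13%×9 + 7.5%×48 = 4.77 kg.
% K₂O = 4.77 / 57 = 8.36842%.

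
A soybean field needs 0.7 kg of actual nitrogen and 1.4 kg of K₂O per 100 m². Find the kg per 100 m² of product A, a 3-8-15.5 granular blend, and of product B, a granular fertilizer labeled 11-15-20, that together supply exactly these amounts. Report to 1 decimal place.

Let a = kg of product A, b = kg of product B (per 100 m²).
N: 0.03·a + 0.11·b = 0.7
K₂O: 0.155·a + 0.2·b = 1.4
Eliminate a: (row1) − 0.03/0.155·(row2) → 0.0712903·b = 0.429032, so b = 6.0181.
Back-substitute: a = (0.7 − 0.11·6.0181) / 0.03 = 1.26697.

1.3 kg product A, 6.0 kg product B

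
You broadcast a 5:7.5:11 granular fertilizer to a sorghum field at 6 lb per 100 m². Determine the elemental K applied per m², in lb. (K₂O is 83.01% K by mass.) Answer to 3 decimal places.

0.005 lb K per sq m

K₂O per 100 m² = 6 × 11% = 0.66 lb.
Elemental K = 0.66 × 0.8301 = 0.547866 lb per 100 m².
Convert to per m²: 0.547866 × 0.01 = 0.00547866 lb.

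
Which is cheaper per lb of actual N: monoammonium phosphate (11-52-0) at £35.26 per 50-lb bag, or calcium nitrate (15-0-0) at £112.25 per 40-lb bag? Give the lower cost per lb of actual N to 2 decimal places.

£6.41 per lb N (monoammonium phosphate)

monoammonium phosphate: N per bag = 50 × 11% = 5.5 lb; cost = 35.26 / 5.5 = £6.4109/lb N.
calcium nitrate: N per bag = 40 × 15% = 6 lb; cost = 112.25 / 6 = £18.7083/lb N.
monoammonium phosphate is cheaper.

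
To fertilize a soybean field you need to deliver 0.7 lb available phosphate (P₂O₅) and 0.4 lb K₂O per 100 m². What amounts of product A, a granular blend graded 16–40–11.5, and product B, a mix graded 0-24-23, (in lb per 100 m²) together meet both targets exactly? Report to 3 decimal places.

With a, b = lb per 100 m² of product A and product B:
P₂O₅: 0.4·a + 0.24·b = 0.7
K₂O: 0.115·a + 0.23·b = 0.4
From row1: a = (0.7 − 0.24·b) / 0.4.
Into row2: 0.115·(0.7 − 0.24·b)/0.4 + 0.23·b = 0.4 → b = 1.23447, a = 1.00932.

1.009 lb product A, 1.234 lb product B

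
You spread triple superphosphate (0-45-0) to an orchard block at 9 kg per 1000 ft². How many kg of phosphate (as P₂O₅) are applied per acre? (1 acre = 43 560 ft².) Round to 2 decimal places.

176.42 kg P₂O₅ per acre

P₂O₅ per 1000 ft² = 9 × 45% = 4.05 kg.
Convert to per acre: 4.05 × 43.56 = 176.418 kg.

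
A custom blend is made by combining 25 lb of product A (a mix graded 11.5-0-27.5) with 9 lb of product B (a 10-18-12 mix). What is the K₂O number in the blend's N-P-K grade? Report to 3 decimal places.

23.397% K₂O

Total mass = 25 + 9 = 34 lb.
K₂O mass = 27.5%×25 + 12%×9 = 7.955 lb.
% K₂O = 7.955 / 34 = 23.3971%.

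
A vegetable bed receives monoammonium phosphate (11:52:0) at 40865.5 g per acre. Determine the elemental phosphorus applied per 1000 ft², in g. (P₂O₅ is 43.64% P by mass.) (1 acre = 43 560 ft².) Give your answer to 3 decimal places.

P₂O₅ per acre = 40865.5 × 52% = 21250.1 g.
Elemental P = 21250.1 × 0.4364 = 9273.53 g per acre.
Convert to per 1000 ft²: 9273.53 × 0.0229568 = 212.8909 g.

212.891 g P per thousand sq ft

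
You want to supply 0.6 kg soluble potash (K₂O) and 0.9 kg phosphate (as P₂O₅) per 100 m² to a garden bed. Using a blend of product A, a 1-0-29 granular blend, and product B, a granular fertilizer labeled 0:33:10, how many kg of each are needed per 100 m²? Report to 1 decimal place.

1.1 kg product A, 2.7 kg product B

Per-100 m² balance (a = product A, b = product B):
K₂O: 0.29·a + 0.1·b = 0.6
P₂O₅: 0·a + 0.33·b = 0.9
Solving simultaneously: a = 1.12853, b = 2.72727.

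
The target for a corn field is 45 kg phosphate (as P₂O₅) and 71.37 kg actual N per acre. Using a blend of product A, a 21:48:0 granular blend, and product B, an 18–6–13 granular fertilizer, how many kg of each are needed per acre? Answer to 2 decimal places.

Per-acre balance (a = product A, b = product B):
P₂O₅: 0.48·a + 0.06·b = 45
N: 0.21·a + 0.18·b = 71.37
Eliminate b: (row1) − 0.06/0.18·(row2) → 0.41·a = 21.21, so a = 51.7317.
Then b = (71.37 − 0.21·51.7317) / 0.18 = 336.146.

51.73 kg product A, 336.15 kg product B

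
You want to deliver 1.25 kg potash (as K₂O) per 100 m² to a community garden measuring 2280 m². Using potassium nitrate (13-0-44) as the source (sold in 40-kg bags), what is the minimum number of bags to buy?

2 bags

Product per 100 m² = 1.25 / 44% = 2.84091 kg.
Total product = 2.84091 × 2280 / 100 = 64.7727 kg.
Bags = ⌈64.7727 / 40⌉ = 2.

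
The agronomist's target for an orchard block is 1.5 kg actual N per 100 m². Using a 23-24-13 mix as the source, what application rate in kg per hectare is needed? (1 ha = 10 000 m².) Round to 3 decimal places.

Product per 100 m² = 1.5 / 23% = 6.52174 kg.
Convert to per hectare: 6.52174 × 100 = 652.1739 kg.

652.174 kg of product per hectare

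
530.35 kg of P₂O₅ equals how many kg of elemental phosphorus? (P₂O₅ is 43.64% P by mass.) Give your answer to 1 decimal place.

P = 530.35 × 0.4364 = 231.445 kg.

231.4 kg P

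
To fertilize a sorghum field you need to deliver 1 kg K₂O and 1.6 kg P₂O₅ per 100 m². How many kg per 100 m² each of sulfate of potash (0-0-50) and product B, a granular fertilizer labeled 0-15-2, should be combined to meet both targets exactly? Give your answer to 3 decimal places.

1.573 kg sulfate of potash, 10.667 kg product B

With a, b = kg per 100 m² of sulfate of potash and product B:
K₂O: 0.5·a + 0.02·b = 1
P₂O₅: 0·a + 0.15·b = 1.6
Solving simultaneously: a = 1.57333, b = 10.6667.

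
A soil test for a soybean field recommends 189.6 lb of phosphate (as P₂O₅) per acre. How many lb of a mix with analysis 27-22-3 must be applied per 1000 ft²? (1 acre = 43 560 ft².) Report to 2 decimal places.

Product per acre = 189.6 / 22% = 861.818 lb.
Convert to per 1000 ft²: 861.818 × 0.0229568 = 19.7846 lb.

19.78 lb of product per thousand sq ft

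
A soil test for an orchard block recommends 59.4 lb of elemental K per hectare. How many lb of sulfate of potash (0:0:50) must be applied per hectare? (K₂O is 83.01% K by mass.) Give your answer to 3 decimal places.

143.115 lb of product per hectare

As K₂O: 59.4 / 0.8301 = 71.5576 lb per hectare.
Product per hectare = 71.5576 / 50% = 143.1153 lb.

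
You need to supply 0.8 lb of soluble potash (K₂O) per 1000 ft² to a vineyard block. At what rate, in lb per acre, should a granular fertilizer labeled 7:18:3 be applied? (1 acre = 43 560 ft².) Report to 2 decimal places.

1161.60 lb of product per acre

Product per 1000 ft² = 0.8 / 3% = 26.6667 lb.
Convert to per acre: 26.6667 × 43.56 = 1161.6 lb.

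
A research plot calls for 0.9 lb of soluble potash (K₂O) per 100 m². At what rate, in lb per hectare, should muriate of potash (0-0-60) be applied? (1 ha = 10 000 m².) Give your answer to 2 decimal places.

150.00 lb of product per hectare

Product per 100 m² = 0.9 / 60% = 1.5 lb.
Convert to per hectare: 1.5 × 100 = 150 lb.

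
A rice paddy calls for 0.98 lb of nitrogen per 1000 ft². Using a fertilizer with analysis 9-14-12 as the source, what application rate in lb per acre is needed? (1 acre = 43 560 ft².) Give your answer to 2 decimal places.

474.32 lb of product per acre

Product per 1000 ft² = 0.98 / 9% = 10.8889 lb.
Convert to per acre: 10.8889 × 43.56 = 474.32 lb.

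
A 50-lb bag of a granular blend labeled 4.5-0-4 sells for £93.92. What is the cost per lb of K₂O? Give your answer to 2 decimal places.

K₂O in bag = 50 × 4% = 2 lb.
Cost per lb K₂O = £93.92 / 2 = £46.9600.

£46.96 per lb K₂O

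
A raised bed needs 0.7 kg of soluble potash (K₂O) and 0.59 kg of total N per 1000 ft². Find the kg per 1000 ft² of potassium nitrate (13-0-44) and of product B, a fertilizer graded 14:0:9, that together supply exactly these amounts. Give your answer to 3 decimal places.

With a, b = kg per 1000 ft² of potassium nitrate and product B:
K₂O: 0.44·a + 0.09·b = 0.7
N: 0.13·a + 0.14·b = 0.59
Eliminate a: (row1) − 0.44/0.13·(row2) → -0.383846·b = -1.29692, so b = 3.37876.
Back-substitute: a = (0.7 − 0.09·3.37876) / 0.44 = 0.8998.

0.900 kg potassium nitrate, 3.379 kg product B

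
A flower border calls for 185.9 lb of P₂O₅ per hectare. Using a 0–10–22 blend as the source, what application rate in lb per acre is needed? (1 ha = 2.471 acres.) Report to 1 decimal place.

752.3 lb of product per acre

Product per hectare = 185.9 / 10% = 1859 lb.
Convert to per acre: 1859 × 0.404694 = 752.327 lb.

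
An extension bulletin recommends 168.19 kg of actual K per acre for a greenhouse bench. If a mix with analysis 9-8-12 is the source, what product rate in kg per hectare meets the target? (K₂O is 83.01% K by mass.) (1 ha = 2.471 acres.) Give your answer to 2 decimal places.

As K₂O: 168.19 / 0.8301 = 202.614 kg per acre.
Product per acre = 202.614 / 12% = 1688.45 kg.
Convert to per hectare: 1688.45 × 2.471 = 4172.163 kg.

4172.16 kg of product per hectare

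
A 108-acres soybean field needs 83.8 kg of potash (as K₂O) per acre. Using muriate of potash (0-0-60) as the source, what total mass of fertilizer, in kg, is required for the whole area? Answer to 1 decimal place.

15084.0 kg

Product per acre = 83.8 / 60% = 139.667 kg.
Total product = 139.667 × 108 = 15084 kg.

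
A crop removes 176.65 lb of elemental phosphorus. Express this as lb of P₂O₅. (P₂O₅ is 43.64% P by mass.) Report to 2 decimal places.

404.79 lb P₂O₅

P₂O₅ = 176.65 / 0.4364 = 404.789 lb.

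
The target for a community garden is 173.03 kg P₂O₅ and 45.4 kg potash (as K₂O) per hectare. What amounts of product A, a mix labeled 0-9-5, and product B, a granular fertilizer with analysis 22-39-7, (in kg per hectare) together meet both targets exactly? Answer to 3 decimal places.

423.780 kg product A, 345.871 kg product B

With a, b = kg per hectare of product A and product B:
P₂O₅: 0.09·a + 0.39·b = 173.03
K₂O: 0.05·a + 0.07·b = 45.4
From row1: a = (173.03 − 0.39·b) / 0.09.
Into row2: 0.05·(173.03 − 0.39·b)/0.09 + 0.07·b = 45.4 → b = 345.8712, a = 423.7803.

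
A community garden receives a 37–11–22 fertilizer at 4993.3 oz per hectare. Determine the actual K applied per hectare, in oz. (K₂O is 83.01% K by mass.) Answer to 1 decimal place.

911.9 oz K per hectare

K₂O per hectare = 4993.3 × 22% = 1098.53 oz.
Elemental K = 1098.53 × 0.8301 = 911.886 oz per hectare.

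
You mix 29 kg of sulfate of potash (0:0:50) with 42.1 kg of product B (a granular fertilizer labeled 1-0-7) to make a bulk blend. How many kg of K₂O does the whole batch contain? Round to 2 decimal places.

K₂O mass = 50%×29 + 7%×42.1 = 17.447 kg.

17.45 kg K₂O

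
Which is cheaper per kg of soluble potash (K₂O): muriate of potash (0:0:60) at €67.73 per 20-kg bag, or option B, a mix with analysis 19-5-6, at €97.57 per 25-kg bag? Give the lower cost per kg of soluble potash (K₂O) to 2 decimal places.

muriate of potash: K₂O per bag = 20 × 60% = 12 kg; cost = 67.73 / 12 = €5.6442/kg K₂O.
option B: K₂O per bag = 25 × 6% = 1.5 kg; cost = 97.57 / 1.5 = €65.0467/kg K₂O.
muriate of potash is cheaper.

€5.64 per kg K₂O (muriate of potash)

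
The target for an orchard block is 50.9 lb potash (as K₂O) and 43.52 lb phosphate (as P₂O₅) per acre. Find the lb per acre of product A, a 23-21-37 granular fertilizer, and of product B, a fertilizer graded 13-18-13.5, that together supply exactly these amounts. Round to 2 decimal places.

With a, b = lb per acre of product A and product B:
K₂O: 0.37·a + 0.135·b = 50.9
P₂O₅: 0.21·a + 0.18·b = 43.52
Solving simultaneously: a = 85.9294, b = 141.527.

85.93 lb product A, 141.53 lb product B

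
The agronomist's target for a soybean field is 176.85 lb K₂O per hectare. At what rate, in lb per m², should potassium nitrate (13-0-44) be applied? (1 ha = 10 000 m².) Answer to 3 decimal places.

Product per hectare = 176.85 / 44% = 401.932 lb.
Convert to per m²: 401.932 × 0.0001 = 0.0401932 lb.

0.040 lb of product per sq m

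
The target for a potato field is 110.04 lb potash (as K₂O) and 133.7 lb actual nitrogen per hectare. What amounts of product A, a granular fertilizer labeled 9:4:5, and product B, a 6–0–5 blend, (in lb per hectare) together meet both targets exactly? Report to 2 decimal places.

55.07 lb product A, 2145.73 lb product B

With a, b = lb per hectare of product A and product B:
K₂O: 0.05·a + 0.05·b = 110.04
N: 0.09·a + 0.06·b = 133.7
Eliminate b: (row1) − 0.05/0.06·(row2) → -0.025·a = -1.37667, so a = 55.0667.
Then b = (133.7 − 0.09·55.0667) / 0.06 = 2145.733.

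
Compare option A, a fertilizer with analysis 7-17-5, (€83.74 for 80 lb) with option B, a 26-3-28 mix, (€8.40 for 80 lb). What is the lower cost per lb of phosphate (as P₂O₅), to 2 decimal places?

option A: P₂O₅ per bag = 80 × 17% = 13.6 lb; cost = 83.74 / 13.6 = €6.1574/lb P₂O₅.
option B: P₂O₅ per bag = 80 × 3% = 2.4 lb; cost = 8.40 / 2.4 = €3.5000/lb P₂O₅.
option B is cheaper.

€3.50 per lb P₂O₅ (option B)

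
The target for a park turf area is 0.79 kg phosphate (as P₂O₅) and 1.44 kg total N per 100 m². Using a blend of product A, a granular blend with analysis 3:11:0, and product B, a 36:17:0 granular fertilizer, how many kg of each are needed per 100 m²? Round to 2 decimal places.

Per-100 m² balance (a = product A, b = product B):
P₂O₅: 0.11·a + 0.17·b = 0.79
N: 0.03·a + 0.36·b = 1.44
From row1: a = (0.79 − 0.17·b) / 0.11.
Into row2: 0.03·(0.79 − 0.17·b)/0.11 + 0.36·b = 1.44 → b = 3.90435, a = 1.14783.

1.15 kg product A, 3.90 kg product B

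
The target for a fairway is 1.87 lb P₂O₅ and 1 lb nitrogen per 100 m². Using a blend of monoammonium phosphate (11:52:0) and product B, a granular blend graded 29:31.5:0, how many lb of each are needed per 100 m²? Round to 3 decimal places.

1.957 lb monoammonium phosphate, 2.706 lb product B

Let a = lb of monoammonium phosphate, b = lb of product B (per 100 m²).
P₂O₅: 0.52·a + 0.315·b = 1.87
N: 0.11·a + 0.29·b = 1
Eliminate a: (row1) − 0.52/0.11·(row2) → -1.05591·b = -2.85727, so b = 2.70598.
Back-substitute: a = (1.87 − 0.315·2.70598) / 0.52 = 1.95695.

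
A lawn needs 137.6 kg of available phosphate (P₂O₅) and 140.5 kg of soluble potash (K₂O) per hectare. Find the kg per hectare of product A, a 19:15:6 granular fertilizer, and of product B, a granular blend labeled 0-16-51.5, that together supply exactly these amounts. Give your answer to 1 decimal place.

Per-hectare balance (a = product A, b = product B):
P₂O₅: 0.15·a + 0.16·b = 137.6
K₂O: 0.06·a + 0.515·b = 140.5
Eliminate a: (row1) − 0.15/0.06·(row2) → -1.1275·b = -213.65, so b = 189.49.
Back-substitute: a = (137.6 − 0.16·189.49) / 0.15 = 715.211.

715.2 kg product A, 189.5 kg product B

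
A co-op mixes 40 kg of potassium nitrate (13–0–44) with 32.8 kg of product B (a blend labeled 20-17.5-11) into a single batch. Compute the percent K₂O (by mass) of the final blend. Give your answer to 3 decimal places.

29.132% K₂O

Total mass = 40 + 32.8 = 72.8 kg.
K₂O mass = 44%×40 + 11%×32.8 = 21.208 kg.
% K₂O = 21.208 / 72.8 = 29.1319%.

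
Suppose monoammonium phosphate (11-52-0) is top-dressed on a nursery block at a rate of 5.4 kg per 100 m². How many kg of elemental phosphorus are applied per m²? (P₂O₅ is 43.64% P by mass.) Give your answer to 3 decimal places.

P₂O₅ per 100 m² = 5.4 × 52% = 2.808 kg.
Elemental P = 2.808 × 0.4364 = 1.22541 kg per 100 m².
Convert to per m²: 1.22541 × 0.01 = 0.0122541 kg.

0.012 kg P per sq m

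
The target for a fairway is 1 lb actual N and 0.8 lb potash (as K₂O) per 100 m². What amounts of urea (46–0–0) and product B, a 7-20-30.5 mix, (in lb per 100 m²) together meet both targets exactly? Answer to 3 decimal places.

1.775 lb urea, 2.623 lb product B

Per-100 m² balance (a = urea, b = product B):
N: 0.46·a + 0.07·b = 1
K₂O: 0·a + 0.305·b = 0.8
Solving simultaneously: a = 1.77477, b = 2.62295.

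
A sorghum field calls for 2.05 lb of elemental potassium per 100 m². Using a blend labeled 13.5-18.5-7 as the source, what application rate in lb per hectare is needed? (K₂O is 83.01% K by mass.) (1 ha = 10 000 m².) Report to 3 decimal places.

As K₂O: 2.05 / 0.8301 = 2.46958 lb per 100 m².
Product per 100 m² = 2.46958 / 7% = 35.2797 lb.
Convert to per hectare: 35.2797 × 100 = 3527.9743 lb.

3527.974 lb of product per hectare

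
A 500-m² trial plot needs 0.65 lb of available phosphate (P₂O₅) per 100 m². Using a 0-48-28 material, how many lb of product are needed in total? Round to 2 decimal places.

6.77 lb

Product per 100 m² = 0.65 / 48% = 1.35417 lb.
Total product = 1.35417 × 500 / 100 = 6.77083 lb.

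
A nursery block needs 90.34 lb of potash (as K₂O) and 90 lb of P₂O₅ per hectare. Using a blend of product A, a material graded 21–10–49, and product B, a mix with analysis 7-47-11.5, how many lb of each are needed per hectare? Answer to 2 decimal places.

With a, b = lb per hectare of product A and product B:
K₂O: 0.49·a + 0.115·b = 90.34
P₂O₅: 0.1·a + 0.47·b = 90
From row1: a = (90.34 − 0.115·b) / 0.49.
Into row2: 0.1·(90.34 − 0.115·b)/0.49 + 0.47·b = 90 → b = 160.265, a = 146.754.

146.75 lb product A, 160.27 lb product B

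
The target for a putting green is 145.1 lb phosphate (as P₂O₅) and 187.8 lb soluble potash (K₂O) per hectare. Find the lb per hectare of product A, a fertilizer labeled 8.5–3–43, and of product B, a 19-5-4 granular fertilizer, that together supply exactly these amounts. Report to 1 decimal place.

With a, b = lb per hectare of product A and product B:
P₂O₅: 0.03·a + 0.05·b = 145.1
K₂O: 0.43·a + 0.04·b = 187.8
From row1: a = (145.1 − 0.05·b) / 0.03.
Into row2: 0.43·(145.1 − 0.05·b)/0.03 + 0.04·b = 187.8 → b = 2796.01, a = 176.65.

176.7 lb product A, 2796.0 lb product B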